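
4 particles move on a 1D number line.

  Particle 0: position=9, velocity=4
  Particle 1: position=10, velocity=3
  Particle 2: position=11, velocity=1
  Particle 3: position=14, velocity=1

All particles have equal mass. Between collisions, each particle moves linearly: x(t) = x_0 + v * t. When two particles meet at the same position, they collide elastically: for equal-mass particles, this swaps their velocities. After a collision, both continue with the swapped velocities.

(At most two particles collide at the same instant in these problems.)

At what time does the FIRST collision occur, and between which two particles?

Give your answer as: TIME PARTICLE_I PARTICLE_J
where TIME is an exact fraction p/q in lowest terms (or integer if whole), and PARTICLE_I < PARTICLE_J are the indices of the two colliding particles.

Pair (0,1): pos 9,10 vel 4,3 -> gap=1, closing at 1/unit, collide at t=1
Pair (1,2): pos 10,11 vel 3,1 -> gap=1, closing at 2/unit, collide at t=1/2
Pair (2,3): pos 11,14 vel 1,1 -> not approaching (rel speed 0 <= 0)
Earliest collision: t=1/2 between 1 and 2

Answer: 1/2 1 2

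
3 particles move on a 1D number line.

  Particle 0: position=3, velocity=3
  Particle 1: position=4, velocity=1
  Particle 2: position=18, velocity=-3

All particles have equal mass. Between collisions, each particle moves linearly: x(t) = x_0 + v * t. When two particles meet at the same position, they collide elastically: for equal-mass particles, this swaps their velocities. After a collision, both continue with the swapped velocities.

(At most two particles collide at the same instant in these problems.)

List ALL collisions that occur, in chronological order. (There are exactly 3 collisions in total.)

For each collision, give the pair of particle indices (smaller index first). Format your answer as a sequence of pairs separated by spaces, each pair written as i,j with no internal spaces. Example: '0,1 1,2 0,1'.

Collision at t=1/2: particles 0 and 1 swap velocities; positions: p0=9/2 p1=9/2 p2=33/2; velocities now: v0=1 v1=3 v2=-3
Collision at t=5/2: particles 1 and 2 swap velocities; positions: p0=13/2 p1=21/2 p2=21/2; velocities now: v0=1 v1=-3 v2=3
Collision at t=7/2: particles 0 and 1 swap velocities; positions: p0=15/2 p1=15/2 p2=27/2; velocities now: v0=-3 v1=1 v2=3

Answer: 0,1 1,2 0,1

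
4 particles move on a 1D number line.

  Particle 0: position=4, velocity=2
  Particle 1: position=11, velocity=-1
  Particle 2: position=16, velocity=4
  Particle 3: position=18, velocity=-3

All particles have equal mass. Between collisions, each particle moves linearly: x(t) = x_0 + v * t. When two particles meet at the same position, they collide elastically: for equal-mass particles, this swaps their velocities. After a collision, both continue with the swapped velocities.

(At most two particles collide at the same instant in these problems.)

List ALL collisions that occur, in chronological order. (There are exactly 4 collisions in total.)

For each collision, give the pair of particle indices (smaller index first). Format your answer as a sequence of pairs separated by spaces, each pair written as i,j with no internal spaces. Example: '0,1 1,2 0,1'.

Answer: 2,3 0,1 1,2 0,1

Derivation:
Collision at t=2/7: particles 2 and 3 swap velocities; positions: p0=32/7 p1=75/7 p2=120/7 p3=120/7; velocities now: v0=2 v1=-1 v2=-3 v3=4
Collision at t=7/3: particles 0 and 1 swap velocities; positions: p0=26/3 p1=26/3 p2=11 p3=76/3; velocities now: v0=-1 v1=2 v2=-3 v3=4
Collision at t=14/5: particles 1 and 2 swap velocities; positions: p0=41/5 p1=48/5 p2=48/5 p3=136/5; velocities now: v0=-1 v1=-3 v2=2 v3=4
Collision at t=7/2: particles 0 and 1 swap velocities; positions: p0=15/2 p1=15/2 p2=11 p3=30; velocities now: v0=-3 v1=-1 v2=2 v3=4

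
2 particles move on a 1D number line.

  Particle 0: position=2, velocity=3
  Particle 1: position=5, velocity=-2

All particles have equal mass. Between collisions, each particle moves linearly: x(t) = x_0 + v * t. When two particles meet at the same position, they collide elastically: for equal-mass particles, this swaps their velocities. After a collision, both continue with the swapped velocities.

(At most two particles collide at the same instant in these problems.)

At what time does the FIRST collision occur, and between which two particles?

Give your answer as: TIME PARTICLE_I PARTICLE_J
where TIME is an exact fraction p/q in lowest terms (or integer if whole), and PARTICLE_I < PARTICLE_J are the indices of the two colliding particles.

Answer: 3/5 0 1

Derivation:
Pair (0,1): pos 2,5 vel 3,-2 -> gap=3, closing at 5/unit, collide at t=3/5
Earliest collision: t=3/5 between 0 and 1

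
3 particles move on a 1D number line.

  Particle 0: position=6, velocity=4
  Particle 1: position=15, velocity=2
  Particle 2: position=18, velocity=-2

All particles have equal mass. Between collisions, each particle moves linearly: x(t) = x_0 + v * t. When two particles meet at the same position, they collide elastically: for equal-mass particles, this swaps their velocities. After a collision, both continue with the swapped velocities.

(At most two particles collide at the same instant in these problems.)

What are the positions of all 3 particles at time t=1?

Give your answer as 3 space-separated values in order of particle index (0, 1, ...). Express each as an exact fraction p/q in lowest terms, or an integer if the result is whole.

Answer: 10 16 17

Derivation:
Collision at t=3/4: particles 1 and 2 swap velocities; positions: p0=9 p1=33/2 p2=33/2; velocities now: v0=4 v1=-2 v2=2
Advance to t=1 (no further collisions before then); velocities: v0=4 v1=-2 v2=2; positions = 10 16 17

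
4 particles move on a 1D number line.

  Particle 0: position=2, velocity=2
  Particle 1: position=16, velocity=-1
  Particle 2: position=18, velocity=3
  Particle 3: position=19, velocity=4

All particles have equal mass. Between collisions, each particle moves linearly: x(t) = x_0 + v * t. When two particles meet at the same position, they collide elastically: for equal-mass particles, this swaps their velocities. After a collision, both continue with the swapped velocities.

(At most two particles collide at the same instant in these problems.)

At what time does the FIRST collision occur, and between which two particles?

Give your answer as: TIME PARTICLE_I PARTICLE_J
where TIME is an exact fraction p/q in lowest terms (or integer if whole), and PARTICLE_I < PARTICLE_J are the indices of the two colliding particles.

Pair (0,1): pos 2,16 vel 2,-1 -> gap=14, closing at 3/unit, collide at t=14/3
Pair (1,2): pos 16,18 vel -1,3 -> not approaching (rel speed -4 <= 0)
Pair (2,3): pos 18,19 vel 3,4 -> not approaching (rel speed -1 <= 0)
Earliest collision: t=14/3 between 0 and 1

Answer: 14/3 0 1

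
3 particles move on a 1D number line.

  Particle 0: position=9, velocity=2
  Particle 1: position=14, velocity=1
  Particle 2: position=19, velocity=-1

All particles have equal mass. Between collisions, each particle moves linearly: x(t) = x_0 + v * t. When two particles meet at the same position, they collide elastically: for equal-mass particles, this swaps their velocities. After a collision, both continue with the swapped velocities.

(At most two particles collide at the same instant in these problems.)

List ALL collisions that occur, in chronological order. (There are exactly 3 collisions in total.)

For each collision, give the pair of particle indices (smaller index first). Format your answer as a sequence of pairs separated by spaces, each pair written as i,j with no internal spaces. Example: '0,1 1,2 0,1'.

Answer: 1,2 0,1 1,2

Derivation:
Collision at t=5/2: particles 1 and 2 swap velocities; positions: p0=14 p1=33/2 p2=33/2; velocities now: v0=2 v1=-1 v2=1
Collision at t=10/3: particles 0 and 1 swap velocities; positions: p0=47/3 p1=47/3 p2=52/3; velocities now: v0=-1 v1=2 v2=1
Collision at t=5: particles 1 and 2 swap velocities; positions: p0=14 p1=19 p2=19; velocities now: v0=-1 v1=1 v2=2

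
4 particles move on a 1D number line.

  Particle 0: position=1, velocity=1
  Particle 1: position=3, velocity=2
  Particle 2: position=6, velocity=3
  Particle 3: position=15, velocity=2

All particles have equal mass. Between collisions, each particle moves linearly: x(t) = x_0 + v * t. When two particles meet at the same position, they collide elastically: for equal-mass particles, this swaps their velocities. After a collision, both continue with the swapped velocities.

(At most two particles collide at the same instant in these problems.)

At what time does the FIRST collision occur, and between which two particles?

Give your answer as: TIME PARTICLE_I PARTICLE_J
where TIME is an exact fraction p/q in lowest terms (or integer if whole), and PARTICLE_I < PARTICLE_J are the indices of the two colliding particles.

Pair (0,1): pos 1,3 vel 1,2 -> not approaching (rel speed -1 <= 0)
Pair (1,2): pos 3,6 vel 2,3 -> not approaching (rel speed -1 <= 0)
Pair (2,3): pos 6,15 vel 3,2 -> gap=9, closing at 1/unit, collide at t=9
Earliest collision: t=9 between 2 and 3

Answer: 9 2 3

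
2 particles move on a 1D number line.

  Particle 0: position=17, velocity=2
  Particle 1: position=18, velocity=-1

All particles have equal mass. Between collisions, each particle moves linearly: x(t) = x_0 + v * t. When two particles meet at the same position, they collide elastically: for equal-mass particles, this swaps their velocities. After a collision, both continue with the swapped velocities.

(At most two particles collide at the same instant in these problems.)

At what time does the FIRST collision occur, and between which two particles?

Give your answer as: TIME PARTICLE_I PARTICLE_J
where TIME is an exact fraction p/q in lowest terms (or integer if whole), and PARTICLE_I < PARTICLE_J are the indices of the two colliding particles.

Pair (0,1): pos 17,18 vel 2,-1 -> gap=1, closing at 3/unit, collide at t=1/3
Earliest collision: t=1/3 between 0 and 1

Answer: 1/3 0 1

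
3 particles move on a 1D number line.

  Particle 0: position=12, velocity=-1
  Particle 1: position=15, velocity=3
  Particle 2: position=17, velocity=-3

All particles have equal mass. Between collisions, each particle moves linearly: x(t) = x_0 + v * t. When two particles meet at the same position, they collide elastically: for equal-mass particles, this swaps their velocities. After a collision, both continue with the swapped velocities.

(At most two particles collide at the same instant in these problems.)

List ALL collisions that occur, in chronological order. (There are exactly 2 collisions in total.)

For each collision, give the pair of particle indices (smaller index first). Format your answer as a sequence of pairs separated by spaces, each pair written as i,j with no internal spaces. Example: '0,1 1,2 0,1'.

Answer: 1,2 0,1

Derivation:
Collision at t=1/3: particles 1 and 2 swap velocities; positions: p0=35/3 p1=16 p2=16; velocities now: v0=-1 v1=-3 v2=3
Collision at t=5/2: particles 0 and 1 swap velocities; positions: p0=19/2 p1=19/2 p2=45/2; velocities now: v0=-3 v1=-1 v2=3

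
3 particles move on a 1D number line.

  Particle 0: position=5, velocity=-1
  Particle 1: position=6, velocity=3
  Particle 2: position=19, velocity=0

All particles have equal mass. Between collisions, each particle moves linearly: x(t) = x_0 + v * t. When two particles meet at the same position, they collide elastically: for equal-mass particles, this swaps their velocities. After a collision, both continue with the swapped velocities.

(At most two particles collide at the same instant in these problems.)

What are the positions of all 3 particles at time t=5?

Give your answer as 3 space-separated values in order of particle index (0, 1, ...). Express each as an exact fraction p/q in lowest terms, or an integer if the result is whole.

Collision at t=13/3: particles 1 and 2 swap velocities; positions: p0=2/3 p1=19 p2=19; velocities now: v0=-1 v1=0 v2=3
Advance to t=5 (no further collisions before then); velocities: v0=-1 v1=0 v2=3; positions = 0 19 21

Answer: 0 19 21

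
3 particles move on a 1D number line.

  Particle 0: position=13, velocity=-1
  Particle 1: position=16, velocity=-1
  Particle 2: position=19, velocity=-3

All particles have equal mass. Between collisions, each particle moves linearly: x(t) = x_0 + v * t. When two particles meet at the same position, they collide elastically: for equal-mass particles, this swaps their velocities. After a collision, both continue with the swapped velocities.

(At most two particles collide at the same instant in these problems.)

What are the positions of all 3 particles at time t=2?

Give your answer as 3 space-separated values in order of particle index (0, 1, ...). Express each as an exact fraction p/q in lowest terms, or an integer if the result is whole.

Collision at t=3/2: particles 1 and 2 swap velocities; positions: p0=23/2 p1=29/2 p2=29/2; velocities now: v0=-1 v1=-3 v2=-1
Advance to t=2 (no further collisions before then); velocities: v0=-1 v1=-3 v2=-1; positions = 11 13 14

Answer: 11 13 14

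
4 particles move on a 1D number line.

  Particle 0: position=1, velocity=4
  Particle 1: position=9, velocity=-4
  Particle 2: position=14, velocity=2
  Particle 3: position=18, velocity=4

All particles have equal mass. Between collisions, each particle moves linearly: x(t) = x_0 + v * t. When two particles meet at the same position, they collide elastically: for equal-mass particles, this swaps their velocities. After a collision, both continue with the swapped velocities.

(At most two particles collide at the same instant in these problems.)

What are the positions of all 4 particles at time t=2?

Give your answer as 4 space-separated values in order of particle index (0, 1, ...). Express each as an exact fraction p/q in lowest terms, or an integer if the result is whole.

Collision at t=1: particles 0 and 1 swap velocities; positions: p0=5 p1=5 p2=16 p3=22; velocities now: v0=-4 v1=4 v2=2 v3=4
Advance to t=2 (no further collisions before then); velocities: v0=-4 v1=4 v2=2 v3=4; positions = 1 9 18 26

Answer: 1 9 18 26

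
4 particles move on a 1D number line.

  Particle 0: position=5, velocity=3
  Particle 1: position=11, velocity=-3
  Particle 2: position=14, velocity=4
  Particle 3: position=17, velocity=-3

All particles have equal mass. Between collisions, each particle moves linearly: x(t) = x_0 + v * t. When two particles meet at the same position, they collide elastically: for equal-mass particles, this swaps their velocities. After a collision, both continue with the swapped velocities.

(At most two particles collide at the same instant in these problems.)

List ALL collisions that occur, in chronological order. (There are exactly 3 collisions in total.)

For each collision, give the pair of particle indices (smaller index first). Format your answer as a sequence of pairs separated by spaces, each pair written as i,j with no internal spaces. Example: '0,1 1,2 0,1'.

Collision at t=3/7: particles 2 and 3 swap velocities; positions: p0=44/7 p1=68/7 p2=110/7 p3=110/7; velocities now: v0=3 v1=-3 v2=-3 v3=4
Collision at t=1: particles 0 and 1 swap velocities; positions: p0=8 p1=8 p2=14 p3=18; velocities now: v0=-3 v1=3 v2=-3 v3=4
Collision at t=2: particles 1 and 2 swap velocities; positions: p0=5 p1=11 p2=11 p3=22; velocities now: v0=-3 v1=-3 v2=3 v3=4

Answer: 2,3 0,1 1,2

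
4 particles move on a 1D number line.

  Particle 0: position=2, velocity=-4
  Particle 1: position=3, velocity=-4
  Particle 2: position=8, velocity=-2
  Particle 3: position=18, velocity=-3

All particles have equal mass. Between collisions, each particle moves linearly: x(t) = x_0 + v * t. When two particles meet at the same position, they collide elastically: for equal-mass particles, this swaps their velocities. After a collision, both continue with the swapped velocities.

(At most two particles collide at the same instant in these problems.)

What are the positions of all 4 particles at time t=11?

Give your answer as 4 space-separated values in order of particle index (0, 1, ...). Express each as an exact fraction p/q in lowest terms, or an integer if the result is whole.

Answer: -42 -41 -15 -14

Derivation:
Collision at t=10: particles 2 and 3 swap velocities; positions: p0=-38 p1=-37 p2=-12 p3=-12; velocities now: v0=-4 v1=-4 v2=-3 v3=-2
Advance to t=11 (no further collisions before then); velocities: v0=-4 v1=-4 v2=-3 v3=-2; positions = -42 -41 -15 -14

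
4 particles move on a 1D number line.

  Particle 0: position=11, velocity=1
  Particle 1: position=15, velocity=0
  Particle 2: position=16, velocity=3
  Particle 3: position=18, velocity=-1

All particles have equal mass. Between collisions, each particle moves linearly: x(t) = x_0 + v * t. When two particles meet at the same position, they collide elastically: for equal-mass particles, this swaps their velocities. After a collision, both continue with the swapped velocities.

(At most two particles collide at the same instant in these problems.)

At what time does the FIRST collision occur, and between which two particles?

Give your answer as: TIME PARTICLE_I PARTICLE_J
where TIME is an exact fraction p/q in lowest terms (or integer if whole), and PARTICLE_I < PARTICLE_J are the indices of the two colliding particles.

Pair (0,1): pos 11,15 vel 1,0 -> gap=4, closing at 1/unit, collide at t=4
Pair (1,2): pos 15,16 vel 0,3 -> not approaching (rel speed -3 <= 0)
Pair (2,3): pos 16,18 vel 3,-1 -> gap=2, closing at 4/unit, collide at t=1/2
Earliest collision: t=1/2 between 2 and 3

Answer: 1/2 2 3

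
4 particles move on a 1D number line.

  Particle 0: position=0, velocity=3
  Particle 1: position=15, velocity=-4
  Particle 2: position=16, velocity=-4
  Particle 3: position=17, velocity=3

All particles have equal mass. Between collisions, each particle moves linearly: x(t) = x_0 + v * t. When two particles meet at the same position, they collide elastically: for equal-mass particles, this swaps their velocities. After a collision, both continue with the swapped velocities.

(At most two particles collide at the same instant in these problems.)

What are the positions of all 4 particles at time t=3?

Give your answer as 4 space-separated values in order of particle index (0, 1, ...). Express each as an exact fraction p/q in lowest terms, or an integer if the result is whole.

Answer: 3 4 9 26

Derivation:
Collision at t=15/7: particles 0 and 1 swap velocities; positions: p0=45/7 p1=45/7 p2=52/7 p3=164/7; velocities now: v0=-4 v1=3 v2=-4 v3=3
Collision at t=16/7: particles 1 and 2 swap velocities; positions: p0=41/7 p1=48/7 p2=48/7 p3=167/7; velocities now: v0=-4 v1=-4 v2=3 v3=3
Advance to t=3 (no further collisions before then); velocities: v0=-4 v1=-4 v2=3 v3=3; positions = 3 4 9 26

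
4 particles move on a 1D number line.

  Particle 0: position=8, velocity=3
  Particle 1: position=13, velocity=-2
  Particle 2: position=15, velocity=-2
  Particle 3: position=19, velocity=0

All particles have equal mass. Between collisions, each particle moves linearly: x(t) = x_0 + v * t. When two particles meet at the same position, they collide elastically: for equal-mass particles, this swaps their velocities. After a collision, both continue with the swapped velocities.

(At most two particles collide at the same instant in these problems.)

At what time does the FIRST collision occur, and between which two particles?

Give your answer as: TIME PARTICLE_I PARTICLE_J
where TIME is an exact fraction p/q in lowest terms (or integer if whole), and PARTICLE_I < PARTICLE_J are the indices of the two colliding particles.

Answer: 1 0 1

Derivation:
Pair (0,1): pos 8,13 vel 3,-2 -> gap=5, closing at 5/unit, collide at t=1
Pair (1,2): pos 13,15 vel -2,-2 -> not approaching (rel speed 0 <= 0)
Pair (2,3): pos 15,19 vel -2,0 -> not approaching (rel speed -2 <= 0)
Earliest collision: t=1 between 0 and 1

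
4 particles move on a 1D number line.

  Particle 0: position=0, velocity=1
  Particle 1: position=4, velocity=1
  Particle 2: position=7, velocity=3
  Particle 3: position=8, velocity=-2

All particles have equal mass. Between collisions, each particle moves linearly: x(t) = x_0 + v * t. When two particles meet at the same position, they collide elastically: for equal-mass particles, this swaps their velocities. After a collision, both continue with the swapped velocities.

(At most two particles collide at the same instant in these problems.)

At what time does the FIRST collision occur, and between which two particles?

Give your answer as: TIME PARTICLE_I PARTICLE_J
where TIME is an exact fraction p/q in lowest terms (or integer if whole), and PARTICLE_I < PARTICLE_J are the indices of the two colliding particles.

Answer: 1/5 2 3

Derivation:
Pair (0,1): pos 0,4 vel 1,1 -> not approaching (rel speed 0 <= 0)
Pair (1,2): pos 4,7 vel 1,3 -> not approaching (rel speed -2 <= 0)
Pair (2,3): pos 7,8 vel 3,-2 -> gap=1, closing at 5/unit, collide at t=1/5
Earliest collision: t=1/5 between 2 and 3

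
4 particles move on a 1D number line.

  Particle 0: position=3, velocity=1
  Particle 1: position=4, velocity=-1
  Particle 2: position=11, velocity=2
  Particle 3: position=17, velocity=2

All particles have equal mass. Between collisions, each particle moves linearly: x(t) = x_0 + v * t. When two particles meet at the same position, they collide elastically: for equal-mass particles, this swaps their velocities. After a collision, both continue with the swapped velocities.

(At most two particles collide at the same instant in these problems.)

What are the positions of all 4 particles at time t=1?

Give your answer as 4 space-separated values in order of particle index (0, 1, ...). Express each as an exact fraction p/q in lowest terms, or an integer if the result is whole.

Answer: 3 4 13 19

Derivation:
Collision at t=1/2: particles 0 and 1 swap velocities; positions: p0=7/2 p1=7/2 p2=12 p3=18; velocities now: v0=-1 v1=1 v2=2 v3=2
Advance to t=1 (no further collisions before then); velocities: v0=-1 v1=1 v2=2 v3=2; positions = 3 4 13 19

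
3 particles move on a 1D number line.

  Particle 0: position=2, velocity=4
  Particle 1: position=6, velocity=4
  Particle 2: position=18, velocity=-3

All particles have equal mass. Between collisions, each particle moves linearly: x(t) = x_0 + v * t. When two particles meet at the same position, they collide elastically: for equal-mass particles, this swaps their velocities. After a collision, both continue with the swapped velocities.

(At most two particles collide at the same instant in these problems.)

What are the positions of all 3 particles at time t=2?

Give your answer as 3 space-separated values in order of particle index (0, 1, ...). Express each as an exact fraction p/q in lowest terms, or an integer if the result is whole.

Collision at t=12/7: particles 1 and 2 swap velocities; positions: p0=62/7 p1=90/7 p2=90/7; velocities now: v0=4 v1=-3 v2=4
Advance to t=2 (no further collisions before then); velocities: v0=4 v1=-3 v2=4; positions = 10 12 14

Answer: 10 12 14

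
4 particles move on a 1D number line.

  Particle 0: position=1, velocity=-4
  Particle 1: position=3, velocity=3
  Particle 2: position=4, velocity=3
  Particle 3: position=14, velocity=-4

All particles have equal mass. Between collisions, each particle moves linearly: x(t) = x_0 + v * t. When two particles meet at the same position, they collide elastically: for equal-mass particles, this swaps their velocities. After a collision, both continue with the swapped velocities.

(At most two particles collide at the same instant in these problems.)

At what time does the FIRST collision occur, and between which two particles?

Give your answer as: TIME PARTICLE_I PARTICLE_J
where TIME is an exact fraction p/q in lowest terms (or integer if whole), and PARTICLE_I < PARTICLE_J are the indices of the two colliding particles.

Pair (0,1): pos 1,3 vel -4,3 -> not approaching (rel speed -7 <= 0)
Pair (1,2): pos 3,4 vel 3,3 -> not approaching (rel speed 0 <= 0)
Pair (2,3): pos 4,14 vel 3,-4 -> gap=10, closing at 7/unit, collide at t=10/7
Earliest collision: t=10/7 between 2 and 3

Answer: 10/7 2 3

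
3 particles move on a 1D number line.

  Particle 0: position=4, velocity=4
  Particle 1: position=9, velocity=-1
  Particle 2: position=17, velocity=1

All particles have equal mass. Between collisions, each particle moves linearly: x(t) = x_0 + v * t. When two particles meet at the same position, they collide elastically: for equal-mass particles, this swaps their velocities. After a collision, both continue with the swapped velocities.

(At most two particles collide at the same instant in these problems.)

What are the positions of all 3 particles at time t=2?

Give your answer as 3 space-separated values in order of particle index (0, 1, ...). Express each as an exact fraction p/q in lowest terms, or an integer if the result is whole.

Answer: 7 12 19

Derivation:
Collision at t=1: particles 0 and 1 swap velocities; positions: p0=8 p1=8 p2=18; velocities now: v0=-1 v1=4 v2=1
Advance to t=2 (no further collisions before then); velocities: v0=-1 v1=4 v2=1; positions = 7 12 19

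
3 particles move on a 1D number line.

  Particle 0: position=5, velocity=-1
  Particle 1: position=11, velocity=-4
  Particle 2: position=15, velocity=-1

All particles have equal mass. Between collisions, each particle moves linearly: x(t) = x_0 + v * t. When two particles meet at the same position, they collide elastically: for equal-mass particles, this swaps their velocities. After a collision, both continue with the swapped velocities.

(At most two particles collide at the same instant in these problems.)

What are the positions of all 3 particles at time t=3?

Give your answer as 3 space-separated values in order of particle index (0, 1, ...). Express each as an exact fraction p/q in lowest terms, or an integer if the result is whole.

Collision at t=2: particles 0 and 1 swap velocities; positions: p0=3 p1=3 p2=13; velocities now: v0=-4 v1=-1 v2=-1
Advance to t=3 (no further collisions before then); velocities: v0=-4 v1=-1 v2=-1; positions = -1 2 12

Answer: -1 2 12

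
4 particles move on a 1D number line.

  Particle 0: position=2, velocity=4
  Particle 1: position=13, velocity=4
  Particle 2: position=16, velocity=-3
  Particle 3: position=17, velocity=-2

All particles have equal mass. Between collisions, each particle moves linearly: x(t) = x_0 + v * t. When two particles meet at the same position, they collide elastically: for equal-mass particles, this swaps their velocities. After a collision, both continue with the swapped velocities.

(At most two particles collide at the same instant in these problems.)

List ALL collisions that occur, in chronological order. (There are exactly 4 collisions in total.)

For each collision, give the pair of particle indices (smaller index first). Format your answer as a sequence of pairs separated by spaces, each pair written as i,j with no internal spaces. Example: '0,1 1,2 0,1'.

Answer: 1,2 2,3 0,1 1,2

Derivation:
Collision at t=3/7: particles 1 and 2 swap velocities; positions: p0=26/7 p1=103/7 p2=103/7 p3=113/7; velocities now: v0=4 v1=-3 v2=4 v3=-2
Collision at t=2/3: particles 2 and 3 swap velocities; positions: p0=14/3 p1=14 p2=47/3 p3=47/3; velocities now: v0=4 v1=-3 v2=-2 v3=4
Collision at t=2: particles 0 and 1 swap velocities; positions: p0=10 p1=10 p2=13 p3=21; velocities now: v0=-3 v1=4 v2=-2 v3=4
Collision at t=5/2: particles 1 and 2 swap velocities; positions: p0=17/2 p1=12 p2=12 p3=23; velocities now: v0=-3 v1=-2 v2=4 v3=4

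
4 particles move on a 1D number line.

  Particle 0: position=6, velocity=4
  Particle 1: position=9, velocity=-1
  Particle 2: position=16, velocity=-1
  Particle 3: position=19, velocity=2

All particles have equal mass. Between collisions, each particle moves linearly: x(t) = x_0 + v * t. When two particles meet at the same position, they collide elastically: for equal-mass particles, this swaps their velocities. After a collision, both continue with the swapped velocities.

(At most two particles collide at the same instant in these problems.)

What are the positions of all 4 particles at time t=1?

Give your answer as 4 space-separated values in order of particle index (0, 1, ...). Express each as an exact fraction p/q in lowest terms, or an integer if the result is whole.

Collision at t=3/5: particles 0 and 1 swap velocities; positions: p0=42/5 p1=42/5 p2=77/5 p3=101/5; velocities now: v0=-1 v1=4 v2=-1 v3=2
Advance to t=1 (no further collisions before then); velocities: v0=-1 v1=4 v2=-1 v3=2; positions = 8 10 15 21

Answer: 8 10 15 21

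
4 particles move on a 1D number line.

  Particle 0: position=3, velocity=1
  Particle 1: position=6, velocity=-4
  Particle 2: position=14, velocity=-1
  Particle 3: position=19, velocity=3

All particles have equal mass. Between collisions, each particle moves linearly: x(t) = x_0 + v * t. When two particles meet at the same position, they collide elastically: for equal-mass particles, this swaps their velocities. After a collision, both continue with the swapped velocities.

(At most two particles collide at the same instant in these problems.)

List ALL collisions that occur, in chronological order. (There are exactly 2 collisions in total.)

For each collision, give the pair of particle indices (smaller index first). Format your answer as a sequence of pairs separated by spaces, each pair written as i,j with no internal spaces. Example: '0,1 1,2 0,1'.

Collision at t=3/5: particles 0 and 1 swap velocities; positions: p0=18/5 p1=18/5 p2=67/5 p3=104/5; velocities now: v0=-4 v1=1 v2=-1 v3=3
Collision at t=11/2: particles 1 and 2 swap velocities; positions: p0=-16 p1=17/2 p2=17/2 p3=71/2; velocities now: v0=-4 v1=-1 v2=1 v3=3

Answer: 0,1 1,2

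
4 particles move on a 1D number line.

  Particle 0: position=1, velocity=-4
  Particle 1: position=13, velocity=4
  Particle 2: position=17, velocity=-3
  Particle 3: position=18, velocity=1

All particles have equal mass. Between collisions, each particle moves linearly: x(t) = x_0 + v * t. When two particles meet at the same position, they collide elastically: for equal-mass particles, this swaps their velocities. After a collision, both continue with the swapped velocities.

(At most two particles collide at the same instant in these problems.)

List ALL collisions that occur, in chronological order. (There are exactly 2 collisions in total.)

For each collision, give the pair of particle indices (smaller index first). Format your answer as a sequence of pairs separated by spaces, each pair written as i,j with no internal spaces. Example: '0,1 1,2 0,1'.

Answer: 1,2 2,3

Derivation:
Collision at t=4/7: particles 1 and 2 swap velocities; positions: p0=-9/7 p1=107/7 p2=107/7 p3=130/7; velocities now: v0=-4 v1=-3 v2=4 v3=1
Collision at t=5/3: particles 2 and 3 swap velocities; positions: p0=-17/3 p1=12 p2=59/3 p3=59/3; velocities now: v0=-4 v1=-3 v2=1 v3=4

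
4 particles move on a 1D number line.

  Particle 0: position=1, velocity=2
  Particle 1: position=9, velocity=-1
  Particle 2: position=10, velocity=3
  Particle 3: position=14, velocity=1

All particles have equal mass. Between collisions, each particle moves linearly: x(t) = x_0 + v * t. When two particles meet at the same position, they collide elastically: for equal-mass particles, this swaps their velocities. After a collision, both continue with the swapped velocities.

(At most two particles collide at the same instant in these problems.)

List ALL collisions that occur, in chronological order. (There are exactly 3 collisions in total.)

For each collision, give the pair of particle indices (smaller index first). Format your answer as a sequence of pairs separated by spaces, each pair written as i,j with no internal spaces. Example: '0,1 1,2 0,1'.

Answer: 2,3 0,1 1,2

Derivation:
Collision at t=2: particles 2 and 3 swap velocities; positions: p0=5 p1=7 p2=16 p3=16; velocities now: v0=2 v1=-1 v2=1 v3=3
Collision at t=8/3: particles 0 and 1 swap velocities; positions: p0=19/3 p1=19/3 p2=50/3 p3=18; velocities now: v0=-1 v1=2 v2=1 v3=3
Collision at t=13: particles 1 and 2 swap velocities; positions: p0=-4 p1=27 p2=27 p3=49; velocities now: v0=-1 v1=1 v2=2 v3=3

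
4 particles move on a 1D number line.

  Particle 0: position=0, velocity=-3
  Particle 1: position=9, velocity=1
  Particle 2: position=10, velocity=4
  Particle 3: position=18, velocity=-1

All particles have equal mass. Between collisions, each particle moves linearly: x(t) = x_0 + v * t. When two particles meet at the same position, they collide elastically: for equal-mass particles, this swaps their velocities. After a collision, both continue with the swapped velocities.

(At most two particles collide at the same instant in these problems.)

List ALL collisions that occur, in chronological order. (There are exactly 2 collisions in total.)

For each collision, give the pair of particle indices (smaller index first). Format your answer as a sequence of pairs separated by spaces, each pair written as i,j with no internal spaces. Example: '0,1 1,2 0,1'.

Collision at t=8/5: particles 2 and 3 swap velocities; positions: p0=-24/5 p1=53/5 p2=82/5 p3=82/5; velocities now: v0=-3 v1=1 v2=-1 v3=4
Collision at t=9/2: particles 1 and 2 swap velocities; positions: p0=-27/2 p1=27/2 p2=27/2 p3=28; velocities now: v0=-3 v1=-1 v2=1 v3=4

Answer: 2,3 1,2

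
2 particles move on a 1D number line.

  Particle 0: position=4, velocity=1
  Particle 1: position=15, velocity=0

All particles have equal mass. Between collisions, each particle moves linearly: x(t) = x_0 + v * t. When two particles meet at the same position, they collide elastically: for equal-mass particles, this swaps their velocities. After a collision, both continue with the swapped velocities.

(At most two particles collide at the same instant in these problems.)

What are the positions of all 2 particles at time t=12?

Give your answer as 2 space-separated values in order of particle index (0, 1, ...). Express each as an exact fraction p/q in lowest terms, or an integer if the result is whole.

Answer: 15 16

Derivation:
Collision at t=11: particles 0 and 1 swap velocities; positions: p0=15 p1=15; velocities now: v0=0 v1=1
Advance to t=12 (no further collisions before then); velocities: v0=0 v1=1; positions = 15 16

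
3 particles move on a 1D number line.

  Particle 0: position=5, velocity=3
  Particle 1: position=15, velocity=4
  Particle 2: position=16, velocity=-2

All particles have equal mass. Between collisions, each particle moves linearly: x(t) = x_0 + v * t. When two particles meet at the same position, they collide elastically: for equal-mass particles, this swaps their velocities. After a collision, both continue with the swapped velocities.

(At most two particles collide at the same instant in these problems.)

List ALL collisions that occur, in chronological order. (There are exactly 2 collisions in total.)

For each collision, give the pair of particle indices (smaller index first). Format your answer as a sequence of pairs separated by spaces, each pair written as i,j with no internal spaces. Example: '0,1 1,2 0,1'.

Collision at t=1/6: particles 1 and 2 swap velocities; positions: p0=11/2 p1=47/3 p2=47/3; velocities now: v0=3 v1=-2 v2=4
Collision at t=11/5: particles 0 and 1 swap velocities; positions: p0=58/5 p1=58/5 p2=119/5; velocities now: v0=-2 v1=3 v2=4

Answer: 1,2 0,1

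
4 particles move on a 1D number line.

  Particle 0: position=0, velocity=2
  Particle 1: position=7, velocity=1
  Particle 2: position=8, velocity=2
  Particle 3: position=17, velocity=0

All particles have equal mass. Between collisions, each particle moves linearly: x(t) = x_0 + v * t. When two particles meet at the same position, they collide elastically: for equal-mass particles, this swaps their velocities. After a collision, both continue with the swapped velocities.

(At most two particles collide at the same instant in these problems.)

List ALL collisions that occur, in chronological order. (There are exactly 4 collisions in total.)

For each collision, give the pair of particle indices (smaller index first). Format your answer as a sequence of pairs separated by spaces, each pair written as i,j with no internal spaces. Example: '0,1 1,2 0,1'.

Answer: 2,3 0,1 1,2 0,1

Derivation:
Collision at t=9/2: particles 2 and 3 swap velocities; positions: p0=9 p1=23/2 p2=17 p3=17; velocities now: v0=2 v1=1 v2=0 v3=2
Collision at t=7: particles 0 and 1 swap velocities; positions: p0=14 p1=14 p2=17 p3=22; velocities now: v0=1 v1=2 v2=0 v3=2
Collision at t=17/2: particles 1 and 2 swap velocities; positions: p0=31/2 p1=17 p2=17 p3=25; velocities now: v0=1 v1=0 v2=2 v3=2
Collision at t=10: particles 0 and 1 swap velocities; positions: p0=17 p1=17 p2=20 p3=28; velocities now: v0=0 v1=1 v2=2 v3=2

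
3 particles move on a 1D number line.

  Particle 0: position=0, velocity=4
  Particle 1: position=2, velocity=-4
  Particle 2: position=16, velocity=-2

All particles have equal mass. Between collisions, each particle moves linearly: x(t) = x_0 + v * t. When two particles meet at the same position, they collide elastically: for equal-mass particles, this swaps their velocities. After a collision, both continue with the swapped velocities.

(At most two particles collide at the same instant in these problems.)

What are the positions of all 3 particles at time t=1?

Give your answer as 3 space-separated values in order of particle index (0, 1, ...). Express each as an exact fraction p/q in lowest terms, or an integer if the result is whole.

Collision at t=1/4: particles 0 and 1 swap velocities; positions: p0=1 p1=1 p2=31/2; velocities now: v0=-4 v1=4 v2=-2
Advance to t=1 (no further collisions before then); velocities: v0=-4 v1=4 v2=-2; positions = -2 4 14

Answer: -2 4 14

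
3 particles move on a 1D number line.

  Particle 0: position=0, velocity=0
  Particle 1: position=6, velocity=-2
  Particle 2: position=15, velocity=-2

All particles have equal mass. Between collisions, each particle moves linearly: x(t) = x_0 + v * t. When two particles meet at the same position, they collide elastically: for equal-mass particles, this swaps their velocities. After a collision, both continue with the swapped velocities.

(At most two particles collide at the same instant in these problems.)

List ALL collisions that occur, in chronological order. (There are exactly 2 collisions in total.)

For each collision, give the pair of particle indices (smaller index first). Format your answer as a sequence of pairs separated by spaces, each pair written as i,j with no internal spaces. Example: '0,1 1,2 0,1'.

Answer: 0,1 1,2

Derivation:
Collision at t=3: particles 0 and 1 swap velocities; positions: p0=0 p1=0 p2=9; velocities now: v0=-2 v1=0 v2=-2
Collision at t=15/2: particles 1 and 2 swap velocities; positions: p0=-9 p1=0 p2=0; velocities now: v0=-2 v1=-2 v2=0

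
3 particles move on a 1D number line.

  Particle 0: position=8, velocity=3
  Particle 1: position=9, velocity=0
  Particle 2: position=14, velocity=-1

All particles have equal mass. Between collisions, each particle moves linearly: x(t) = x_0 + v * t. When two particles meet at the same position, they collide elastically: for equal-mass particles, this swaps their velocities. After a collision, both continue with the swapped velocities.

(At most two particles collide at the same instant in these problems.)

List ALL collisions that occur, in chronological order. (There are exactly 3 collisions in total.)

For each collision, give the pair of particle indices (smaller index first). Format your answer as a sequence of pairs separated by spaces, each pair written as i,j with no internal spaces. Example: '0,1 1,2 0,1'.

Answer: 0,1 1,2 0,1

Derivation:
Collision at t=1/3: particles 0 and 1 swap velocities; positions: p0=9 p1=9 p2=41/3; velocities now: v0=0 v1=3 v2=-1
Collision at t=3/2: particles 1 and 2 swap velocities; positions: p0=9 p1=25/2 p2=25/2; velocities now: v0=0 v1=-1 v2=3
Collision at t=5: particles 0 and 1 swap velocities; positions: p0=9 p1=9 p2=23; velocities now: v0=-1 v1=0 v2=3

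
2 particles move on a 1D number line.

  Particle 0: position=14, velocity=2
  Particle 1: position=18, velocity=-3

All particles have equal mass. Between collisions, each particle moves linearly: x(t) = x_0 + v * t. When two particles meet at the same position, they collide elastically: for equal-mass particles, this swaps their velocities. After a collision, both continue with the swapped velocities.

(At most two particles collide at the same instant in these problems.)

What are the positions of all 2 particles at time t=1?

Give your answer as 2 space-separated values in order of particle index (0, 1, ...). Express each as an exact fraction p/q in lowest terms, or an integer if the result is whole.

Answer: 15 16

Derivation:
Collision at t=4/5: particles 0 and 1 swap velocities; positions: p0=78/5 p1=78/5; velocities now: v0=-3 v1=2
Advance to t=1 (no further collisions before then); velocities: v0=-3 v1=2; positions = 15 16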